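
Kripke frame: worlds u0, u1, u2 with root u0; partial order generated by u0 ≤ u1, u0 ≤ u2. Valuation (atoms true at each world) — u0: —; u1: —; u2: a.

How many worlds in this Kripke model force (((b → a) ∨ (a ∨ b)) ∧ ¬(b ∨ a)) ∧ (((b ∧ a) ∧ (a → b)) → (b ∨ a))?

u0: does not force it — u0 ⊮ (((b → a) ∨ (a ∨ b)) ∧ ¬(b ∨ a)) ∧ (((b ∧ a) ∧ (a → b)) → (b ∨ a)) since u0 fails ((b → a) ∨ (a ∨ b)) ∧ ¬(b ∨ a).
u1: forces it.
u2: does not force it — u2 ⊮ (((b → a) ∨ (a ∨ b)) ∧ ¬(b ∨ a)) ∧ (((b ∧ a) ∧ (a → b)) → (b ∨ a)) since u2 fails ((b → a) ∨ (a ∨ b)) ∧ ¬(b ∨ a).
Worlds forcing the formula: {u1}.

1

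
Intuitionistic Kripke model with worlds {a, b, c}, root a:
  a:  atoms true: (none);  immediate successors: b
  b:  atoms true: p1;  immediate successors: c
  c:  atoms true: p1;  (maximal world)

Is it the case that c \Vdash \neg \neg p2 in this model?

No

c \nVdash \neg \neg p2 since c is accessible from c and c \Vdash \neg p2.
c \Vdash \neg p2: no world accessible from c forces p2.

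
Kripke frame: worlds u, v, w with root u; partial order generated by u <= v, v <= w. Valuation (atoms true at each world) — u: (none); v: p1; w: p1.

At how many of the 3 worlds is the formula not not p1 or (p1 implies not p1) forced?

u: forces it.
v: forces it.
w: forces it.
Worlds forcing the formula: {u, v, w}.

3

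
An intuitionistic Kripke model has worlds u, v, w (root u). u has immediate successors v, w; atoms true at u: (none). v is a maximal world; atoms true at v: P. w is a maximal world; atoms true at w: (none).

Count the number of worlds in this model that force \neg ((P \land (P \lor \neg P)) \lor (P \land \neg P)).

1

u: does not force it — u \nVdash \neg ((P \land (P \lor \neg P)) \lor (P \land \neg P)) since v is accessible from u and v \Vdash (P \land (P \lor \neg P)) \lor (P \land \neg P).
v: does not force it — v \nVdash \neg ((P \land (P \lor \neg P)) \lor (P \land \neg P)) since v is accessible from v and v \Vdash (P \land (P \lor \neg P)) \lor (P \land \neg P).
w: forces it.
Worlds forcing the formula: {w}.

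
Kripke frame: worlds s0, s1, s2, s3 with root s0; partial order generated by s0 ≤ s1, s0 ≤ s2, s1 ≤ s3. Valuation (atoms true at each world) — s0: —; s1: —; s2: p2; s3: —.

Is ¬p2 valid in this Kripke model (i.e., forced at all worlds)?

No

Not every world: s0 ⊮ ¬p2.
s0 ⊮ ¬p2 since s2 is accessible from s0 and s2 ⊩ p2.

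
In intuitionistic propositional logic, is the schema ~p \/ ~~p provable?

No

This is the weak law of excluded middle, which is not intuitionistically valid.
A Kripke countermodel: worlds 0, 1, 2; order generated by 0 <= 1, 0 <= 2; atoms true at each world — 0:{}; 1:{p}; 2:{}.
0 ||-/- ~p \/ ~~p: neither disjunct is forced at 0.
0 ||-/- ~p since 1 is accessible from 0 and 1 ||- p.
So the root 0 does not force the formula.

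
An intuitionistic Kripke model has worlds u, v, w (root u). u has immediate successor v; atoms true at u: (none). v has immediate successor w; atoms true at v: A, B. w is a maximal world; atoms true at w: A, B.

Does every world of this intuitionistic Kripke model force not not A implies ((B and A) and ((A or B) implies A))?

No

Not every world: u does not force not not A implies ((B and A) and ((A or B) implies A)).
u does not force not not A implies ((B and A) and ((A or B) implies A)): already at u itself, u forces not not A but u does not force (B and A) and ((A or B) implies A).
u does not force (B and A) and ((A or B) implies A) since u fails B and A.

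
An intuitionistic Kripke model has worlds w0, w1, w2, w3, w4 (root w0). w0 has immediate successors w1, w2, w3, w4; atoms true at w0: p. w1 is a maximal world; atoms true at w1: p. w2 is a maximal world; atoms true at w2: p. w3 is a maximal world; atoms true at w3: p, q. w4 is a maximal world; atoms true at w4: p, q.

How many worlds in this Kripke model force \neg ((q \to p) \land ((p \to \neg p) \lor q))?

w0: does not force it — w0 \nVdash \neg ((q \to p) \land ((p \to \neg p) \lor q)) since w3 is accessible from w0 and w3 \Vdash (q \to p) \land ((p \to \neg p) \lor q).
w1: forces it.
w2: forces it.
w3: does not force it.
w4: does not force it.
Worlds forcing the formula: {w1, w2}.

2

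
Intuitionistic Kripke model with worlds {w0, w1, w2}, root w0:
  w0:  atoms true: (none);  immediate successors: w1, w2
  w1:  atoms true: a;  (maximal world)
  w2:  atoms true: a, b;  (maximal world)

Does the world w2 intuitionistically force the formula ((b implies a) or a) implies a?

Yes

w2 forces ((b implies a) or a) implies a: every world accessible from w2 that forces (b implies a) or a (namely w2) also forces a.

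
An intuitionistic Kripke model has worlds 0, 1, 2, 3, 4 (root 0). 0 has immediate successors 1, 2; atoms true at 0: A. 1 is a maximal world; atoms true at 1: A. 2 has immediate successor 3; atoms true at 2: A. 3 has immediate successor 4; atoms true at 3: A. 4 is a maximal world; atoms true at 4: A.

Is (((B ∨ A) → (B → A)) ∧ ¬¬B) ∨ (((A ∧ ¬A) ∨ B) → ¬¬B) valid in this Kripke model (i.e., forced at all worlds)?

Yes

0 ⊩ (((B ∨ A) → (B → A)) ∧ ¬¬B) ∨ (((A ∧ ¬A) ∨ B) → ¬¬B) via the disjunct ((A ∧ ¬A) ∨ B) → ¬¬B.
Since the root 0 forces (((B ∨ A) → (B → A)) ∧ ¬¬B) ∨ (((A ∧ ¬A) ∨ B) → ¬¬B) and forcing is persistent (monotone upward), every world forces it.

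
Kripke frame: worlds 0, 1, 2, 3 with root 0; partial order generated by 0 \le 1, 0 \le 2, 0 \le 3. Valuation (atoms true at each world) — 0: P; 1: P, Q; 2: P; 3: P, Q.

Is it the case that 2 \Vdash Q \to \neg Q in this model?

2 \Vdash Q \to \neg Q vacuously: no world accessible from 2 forces the antecedent Q.

Yes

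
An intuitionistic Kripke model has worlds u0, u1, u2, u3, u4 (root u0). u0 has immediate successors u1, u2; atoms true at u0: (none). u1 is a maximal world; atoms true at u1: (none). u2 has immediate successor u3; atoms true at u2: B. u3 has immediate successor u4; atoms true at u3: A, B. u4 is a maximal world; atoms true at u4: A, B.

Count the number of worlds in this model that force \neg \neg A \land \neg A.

u0: does not force it — u0 \nVdash \neg \neg A \land \neg A since u0 fails \neg \neg A.
u1: does not force it.
u2: does not force it.
u3: does not force it.
u4: does not force it.
Worlds forcing the formula: { }.

0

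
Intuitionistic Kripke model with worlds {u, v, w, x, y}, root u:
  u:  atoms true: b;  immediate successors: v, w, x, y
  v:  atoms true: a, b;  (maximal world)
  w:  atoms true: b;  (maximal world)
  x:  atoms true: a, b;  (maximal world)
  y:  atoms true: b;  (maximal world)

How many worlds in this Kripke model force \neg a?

2

u: does not force it — u \nVdash \neg a since v is accessible from u and v \Vdash a.
v: does not force it — v \nVdash \neg a since v is accessible from v and v \Vdash a.
w: forces it.
x: does not force it.
y: forces it.
Worlds forcing the formula: {w, y}.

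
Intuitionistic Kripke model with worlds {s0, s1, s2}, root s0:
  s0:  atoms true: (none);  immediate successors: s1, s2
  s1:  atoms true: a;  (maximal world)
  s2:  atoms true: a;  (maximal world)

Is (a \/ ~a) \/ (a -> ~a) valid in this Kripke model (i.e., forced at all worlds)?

No

Not every world: s0 ||-/- (a \/ ~a) \/ (a -> ~a).
s0 ||-/- (a \/ ~a) \/ (a -> ~a): neither disjunct is forced at s0.
s0 ||-/- a \/ ~a: neither disjunct is forced at s0.
s0 lacks atom a, so s0 ||-/- a.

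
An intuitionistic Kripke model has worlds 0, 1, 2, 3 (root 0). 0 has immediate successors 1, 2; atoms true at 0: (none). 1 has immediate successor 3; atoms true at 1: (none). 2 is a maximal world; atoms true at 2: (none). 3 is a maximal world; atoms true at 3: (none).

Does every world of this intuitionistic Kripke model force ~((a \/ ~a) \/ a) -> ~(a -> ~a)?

0 ||- ~((a \/ ~a) \/ a) -> ~(a -> ~a) vacuously: no world accessible from 0 forces the antecedent ~((a \/ ~a) \/ a).
Since the root 0 forces ~((a \/ ~a) \/ a) -> ~(a -> ~a) and forcing is persistent (monotone upward), every world forces it.

Yes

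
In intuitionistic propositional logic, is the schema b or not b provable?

This is the law of excluded middle, which is not intuitionistically valid.
A Kripke countermodel: worlds u0, u1; order generated by u0 <= u1; atoms true at each world — u0:{}; u1:{b}.
u0 does not force b or not b: neither disjunct is forced at u0.
u0 lacks atom b, so u0 does not force b.
So the root u0 does not force the formula.

No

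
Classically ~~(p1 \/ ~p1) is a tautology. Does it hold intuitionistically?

Yes

This is the double negation of excluded middle, which is intuitionistically derivable.
Assuming ~(p1 \/ ~p1): from p1 we'd get p1 \/ ~p1, so ~p1; but then p1 \/ ~p1 again — contradiction. Hence ~~(p1 \/ ~p1).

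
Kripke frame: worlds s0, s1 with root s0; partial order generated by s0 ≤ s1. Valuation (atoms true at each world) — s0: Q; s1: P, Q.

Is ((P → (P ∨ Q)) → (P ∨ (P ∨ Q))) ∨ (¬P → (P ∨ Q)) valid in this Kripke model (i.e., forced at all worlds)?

Yes

s0 ⊩ ((P → (P ∨ Q)) → (P ∨ (P ∨ Q))) ∨ (¬P → (P ∨ Q)) via the disjunct (P → (P ∨ Q)) → (P ∨ (P ∨ Q)).
Since the root s0 forces ((P → (P ∨ Q)) → (P ∨ (P ∨ Q))) ∨ (¬P → (P ∨ Q)) and forcing is persistent (monotone upward), every world forces it.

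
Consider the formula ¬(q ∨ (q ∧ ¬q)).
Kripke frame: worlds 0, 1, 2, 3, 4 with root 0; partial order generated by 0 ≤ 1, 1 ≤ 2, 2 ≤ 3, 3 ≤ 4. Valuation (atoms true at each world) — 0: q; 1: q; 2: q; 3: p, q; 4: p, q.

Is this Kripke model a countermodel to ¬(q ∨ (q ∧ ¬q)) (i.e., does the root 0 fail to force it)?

0 ⊮ ¬(q ∨ (q ∧ ¬q)) since 0 is accessible from 0 and 0 ⊩ q ∨ (q ∧ ¬q).
0 ⊩ q ∨ (q ∧ ¬q) via the disjunct q.
So the root 0 does not force ¬(q ∨ (q ∧ ¬q)); the model is a countermodel.

Yes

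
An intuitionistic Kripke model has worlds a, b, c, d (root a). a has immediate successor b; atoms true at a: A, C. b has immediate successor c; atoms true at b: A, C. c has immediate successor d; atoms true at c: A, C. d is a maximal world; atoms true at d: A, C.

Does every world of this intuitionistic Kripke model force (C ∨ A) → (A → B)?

No

Not every world: a ⊮ (C ∨ A) → (A → B).
a ⊮ (C ∨ A) → (A → B): already at a itself, a ⊩ C ∨ A but a ⊮ A → B.
a ⊮ A → B: already at a itself, a ⊩ A but a ⊮ B.
a lacks atom B, so a ⊮ B.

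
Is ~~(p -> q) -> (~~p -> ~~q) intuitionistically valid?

This is the distribution of double negation over implication, which is intuitionistically derivable.
Assume ~~(p -> q) and ~~p; suppose ~q. Then p -> q would give ~p (by contraposition), contradicting ~~p; so ~(p -> q), contradicting ~~(p -> q). Hence ~~q.

Yes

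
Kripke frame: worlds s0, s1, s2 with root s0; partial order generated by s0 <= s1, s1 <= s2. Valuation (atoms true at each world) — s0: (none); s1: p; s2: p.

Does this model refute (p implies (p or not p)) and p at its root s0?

s0 does not force (p implies (p or not p)) and p since s0 fails p.
So the root s0 does not force (p implies (p or not p)) and p; the model is a countermodel.

Yes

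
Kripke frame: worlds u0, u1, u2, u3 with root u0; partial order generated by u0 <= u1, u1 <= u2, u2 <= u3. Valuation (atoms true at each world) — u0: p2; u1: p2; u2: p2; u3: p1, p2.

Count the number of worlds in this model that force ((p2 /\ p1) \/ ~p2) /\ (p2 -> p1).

u0: does not force it — u0 ||-/- ((p2 /\ p1) \/ ~p2) /\ (p2 -> p1) since u0 fails (p2 /\ p1) \/ ~p2.
u1: does not force it.
u2: does not force it.
u3: forces it.
Worlds forcing the formula: {u3}.

1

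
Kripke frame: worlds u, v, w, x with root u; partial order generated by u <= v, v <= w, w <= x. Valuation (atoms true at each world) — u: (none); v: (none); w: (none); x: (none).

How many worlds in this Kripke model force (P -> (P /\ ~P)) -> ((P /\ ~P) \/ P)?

u: does not force it — u ||-/- (P -> (P /\ ~P)) -> ((P /\ ~P) \/ P): already at u itself, u ||- P -> (P /\ ~P) but u ||-/- (P /\ ~P) \/ P.
v: does not force it — v ||-/- (P -> (P /\ ~P)) -> ((P /\ ~P) \/ P): already at v itself, v ||- P -> (P /\ ~P) but v ||-/- (P /\ ~P) \/ P.
w: does not force it.
x: does not force it.
Worlds forcing the formula: { }.

0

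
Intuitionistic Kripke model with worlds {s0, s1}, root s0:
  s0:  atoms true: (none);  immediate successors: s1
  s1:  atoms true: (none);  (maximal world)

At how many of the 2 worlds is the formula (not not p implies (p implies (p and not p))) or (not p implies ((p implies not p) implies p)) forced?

s0: forces it.
s1: forces it.
Worlds forcing the formula: {s0, s1}.

2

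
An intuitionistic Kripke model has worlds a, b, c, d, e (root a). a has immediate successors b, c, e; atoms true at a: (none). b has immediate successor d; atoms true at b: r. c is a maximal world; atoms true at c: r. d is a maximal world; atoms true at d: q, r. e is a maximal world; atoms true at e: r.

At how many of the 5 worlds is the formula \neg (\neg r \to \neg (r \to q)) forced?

a: does not force it — a \nVdash \neg (\neg r \to \neg (r \to q)) since a is accessible from a and a \Vdash \neg r \to \neg (r \to q).
b: does not force it — b \nVdash \neg (\neg r \to \neg (r \to q)) since b is accessible from b and b \Vdash \neg r \to \neg (r \to q).
c: does not force it — c \nVdash \neg (\neg r \to \neg (r \to q)) since c is accessible from c and c \Vdash \neg r \to \neg (r \to q).
d: does not force it.
e: does not force it.
Worlds forcing the formula: { }.

0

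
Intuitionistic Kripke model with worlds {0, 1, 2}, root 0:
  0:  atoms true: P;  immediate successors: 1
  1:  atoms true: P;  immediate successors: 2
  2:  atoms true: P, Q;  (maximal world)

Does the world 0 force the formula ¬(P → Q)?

0 ⊮ ¬(P → Q) since 2 is accessible from 0 and 2 ⊩ P → Q.
2 ⊩ P → Q: every world accessible from 2 that forces P (namely 2) also forces Q.

No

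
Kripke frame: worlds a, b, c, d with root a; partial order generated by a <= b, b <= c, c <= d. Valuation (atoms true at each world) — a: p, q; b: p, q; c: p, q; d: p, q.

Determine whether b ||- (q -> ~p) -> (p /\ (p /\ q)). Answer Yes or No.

Yes

b ||- (q -> ~p) -> (p /\ (p /\ q)) vacuously: no world accessible from b forces the antecedent q -> ~p.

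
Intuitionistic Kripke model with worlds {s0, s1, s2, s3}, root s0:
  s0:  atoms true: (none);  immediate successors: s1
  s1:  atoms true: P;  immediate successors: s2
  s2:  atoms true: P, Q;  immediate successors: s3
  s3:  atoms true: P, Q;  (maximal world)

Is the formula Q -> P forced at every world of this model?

s0 ||- Q -> P: every world accessible from s0 that forces Q (namely s2, s3) also forces P.
Since the root s0 forces Q -> P and forcing is persistent (monotone upward), every world forces it.

Yes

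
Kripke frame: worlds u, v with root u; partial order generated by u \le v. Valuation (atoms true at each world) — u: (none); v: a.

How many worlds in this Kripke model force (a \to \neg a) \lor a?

u: does not force it — u \nVdash (a \to \neg a) \lor a: neither disjunct is forced at u.
v: forces it.
Worlds forcing the formula: {v}.

1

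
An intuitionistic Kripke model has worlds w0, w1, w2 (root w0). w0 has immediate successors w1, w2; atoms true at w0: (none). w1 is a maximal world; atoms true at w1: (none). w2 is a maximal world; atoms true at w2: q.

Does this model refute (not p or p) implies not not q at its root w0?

Yes

w0 does not force (not p or p) implies not not q: already at w0 itself, w0 forces not p or p but w0 does not force not not q.
w0 does not force not not q since w1 is accessible from w0 and w1 forces not q.
w1 forces not q: no world accessible from w1 forces q.
So the root w0 does not force (not p or p) implies not not q; the model is a countermodel.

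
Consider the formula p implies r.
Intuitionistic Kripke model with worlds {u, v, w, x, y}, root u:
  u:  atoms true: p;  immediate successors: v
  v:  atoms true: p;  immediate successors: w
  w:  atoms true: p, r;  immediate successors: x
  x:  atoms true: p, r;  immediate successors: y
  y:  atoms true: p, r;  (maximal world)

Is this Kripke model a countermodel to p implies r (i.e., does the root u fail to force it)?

u does not force p implies r: already at u itself, u forces p but u does not force r.
u lacks atom r, so u does not force r.
So the root u does not force p implies r; the model is a countermodel.

Yes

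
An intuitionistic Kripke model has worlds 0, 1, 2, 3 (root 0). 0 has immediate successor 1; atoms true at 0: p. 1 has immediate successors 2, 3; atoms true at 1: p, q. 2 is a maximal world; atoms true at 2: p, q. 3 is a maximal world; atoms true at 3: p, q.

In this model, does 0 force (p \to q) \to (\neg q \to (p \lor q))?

0 \Vdash (p \to q) \to (\neg q \to (p \lor q)): every world accessible from 0 that forces p \to q (namely 1, 2, 3) also forces \neg q \to (p \lor q).

Yes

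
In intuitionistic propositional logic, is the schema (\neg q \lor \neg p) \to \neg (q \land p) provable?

This is a constructively valid De Morgan direction (disjunction of negations to negated conjunction), which is intuitionistically derivable.
If \neg q holds at a world then no accessible world forces q, hence none forces q \land p; likewise for \neg p.

Yes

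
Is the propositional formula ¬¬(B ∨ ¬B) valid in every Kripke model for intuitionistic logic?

Yes

This is the double negation of excluded middle, which is intuitionistically derivable.
Assuming ¬(B ∨ ¬B): from B we'd get B ∨ ¬B, so ¬B; but then B ∨ ¬B again — contradiction. Hence ¬¬(B ∨ ¬B).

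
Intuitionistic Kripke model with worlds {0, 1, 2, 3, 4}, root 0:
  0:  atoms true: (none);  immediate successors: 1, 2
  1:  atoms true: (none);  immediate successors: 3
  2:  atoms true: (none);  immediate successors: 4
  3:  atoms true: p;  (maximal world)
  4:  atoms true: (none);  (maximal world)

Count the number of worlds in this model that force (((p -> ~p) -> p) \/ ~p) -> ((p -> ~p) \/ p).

3

0: does not force it — 0 ||-/- (((p -> ~p) -> p) \/ ~p) -> ((p -> ~p) \/ p): at the accessible world 1, 1 ||- ((p -> ~p) -> p) \/ ~p but 1 ||-/- (p -> ~p) \/ p.
1: does not force it — 1 ||-/- (((p -> ~p) -> p) \/ ~p) -> ((p -> ~p) \/ p): already at 1 itself, 1 ||- ((p -> ~p) -> p) \/ ~p but 1 ||-/- (p -> ~p) \/ p.
2: forces it.
3: forces it.
4: forces it.
Worlds forcing the formula: {2, 3, 4}.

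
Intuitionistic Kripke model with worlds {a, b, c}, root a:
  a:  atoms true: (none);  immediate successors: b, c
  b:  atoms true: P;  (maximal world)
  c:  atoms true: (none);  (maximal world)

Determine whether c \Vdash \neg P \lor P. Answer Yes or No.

Yes

c \Vdash \neg P \lor P via the disjunct \neg P.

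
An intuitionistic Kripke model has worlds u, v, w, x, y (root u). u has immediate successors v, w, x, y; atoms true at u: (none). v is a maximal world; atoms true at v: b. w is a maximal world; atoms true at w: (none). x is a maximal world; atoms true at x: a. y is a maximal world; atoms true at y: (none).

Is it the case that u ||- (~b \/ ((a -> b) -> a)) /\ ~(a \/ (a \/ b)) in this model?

u ||-/- (~b \/ ((a -> b) -> a)) /\ ~(a \/ (a \/ b)) since u fails ~b \/ ((a -> b) -> a).

No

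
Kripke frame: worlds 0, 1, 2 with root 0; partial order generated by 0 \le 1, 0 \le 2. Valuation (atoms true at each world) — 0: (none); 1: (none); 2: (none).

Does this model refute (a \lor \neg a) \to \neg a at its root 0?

No

0 \Vdash (a \lor \neg a) \to \neg a: every world accessible from 0 that forces a \lor \neg a (namely 0, 1, 2) also forces \neg a.
So the root 0 forces (a \lor \neg a) \to \neg a; the model is not a countermodel.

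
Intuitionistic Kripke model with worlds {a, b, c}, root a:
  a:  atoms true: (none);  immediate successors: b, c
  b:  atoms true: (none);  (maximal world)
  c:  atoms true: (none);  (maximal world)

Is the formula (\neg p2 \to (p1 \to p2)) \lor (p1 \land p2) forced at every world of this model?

a \Vdash (\neg p2 \to (p1 \to p2)) \lor (p1 \land p2) via the disjunct \neg p2 \to (p1 \to p2).
Since the root a forces (\neg p2 \to (p1 \to p2)) \lor (p1 \land p2) and forcing is persistent (monotone upward), every world forces it.

Yes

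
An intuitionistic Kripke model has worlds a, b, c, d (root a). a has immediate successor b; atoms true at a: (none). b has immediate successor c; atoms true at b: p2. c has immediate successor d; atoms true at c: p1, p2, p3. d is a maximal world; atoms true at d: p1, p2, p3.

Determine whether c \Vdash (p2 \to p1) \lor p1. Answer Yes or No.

Yes

c \Vdash (p2 \to p1) \lor p1 via the disjunct p2 \to p1.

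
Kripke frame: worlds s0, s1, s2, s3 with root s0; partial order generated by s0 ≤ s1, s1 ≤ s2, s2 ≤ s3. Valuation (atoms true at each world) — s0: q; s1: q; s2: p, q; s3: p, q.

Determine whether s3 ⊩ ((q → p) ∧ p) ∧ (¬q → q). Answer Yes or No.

Yes

s3 ⊩ ((q → p) ∧ p) ∧ (¬q → q) since s3 forces both conjuncts.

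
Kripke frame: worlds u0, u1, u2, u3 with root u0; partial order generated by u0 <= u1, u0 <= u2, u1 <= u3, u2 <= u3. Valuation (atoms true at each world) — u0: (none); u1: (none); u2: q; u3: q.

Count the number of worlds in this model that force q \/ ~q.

u0: does not force it — u0 ||-/- q \/ ~q: neither disjunct is forced at u0.
u1: does not force it — u1 ||-/- q \/ ~q: neither disjunct is forced at u1.
u2: forces it.
u3: forces it.
Worlds forcing the formula: {u2, u3}.

2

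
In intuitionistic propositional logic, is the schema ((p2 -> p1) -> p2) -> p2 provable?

No

This is Peirce's law, which is not intuitionistically valid.
A Kripke countermodel: worlds a, b; order generated by a <= b; atoms true at each world — a:{}; b:{p2}.
a ||-/- ((p2 -> p1) -> p2) -> p2: already at a itself, a ||- (p2 -> p1) -> p2 but a ||-/- p2.
a lacks atom p2, so a ||-/- p2.
So the root a does not force the formula.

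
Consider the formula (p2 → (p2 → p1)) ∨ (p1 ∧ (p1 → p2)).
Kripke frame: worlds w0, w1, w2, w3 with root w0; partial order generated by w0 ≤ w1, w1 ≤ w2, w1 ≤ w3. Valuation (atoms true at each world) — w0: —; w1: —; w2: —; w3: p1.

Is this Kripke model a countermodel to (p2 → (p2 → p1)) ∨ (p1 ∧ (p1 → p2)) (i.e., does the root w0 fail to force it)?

w0 ⊩ (p2 → (p2 → p1)) ∨ (p1 ∧ (p1 → p2)) via the disjunct p2 → (p2 → p1).
So the root w0 forces (p2 → (p2 → p1)) ∨ (p1 ∧ (p1 → p2)); the model is not a countermodel.

No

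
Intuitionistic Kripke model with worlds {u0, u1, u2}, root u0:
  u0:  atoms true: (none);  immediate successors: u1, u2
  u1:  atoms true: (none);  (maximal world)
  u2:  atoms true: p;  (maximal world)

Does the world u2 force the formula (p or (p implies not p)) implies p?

u2 forces (p or (p implies not p)) implies p: every world accessible from u2 that forces p or (p implies not p) (namely u2) also forces p.

Yes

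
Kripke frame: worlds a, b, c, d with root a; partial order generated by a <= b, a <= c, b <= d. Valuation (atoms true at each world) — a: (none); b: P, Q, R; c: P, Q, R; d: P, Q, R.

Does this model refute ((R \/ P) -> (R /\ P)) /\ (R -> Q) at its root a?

No

a ||- ((R \/ P) -> (R /\ P)) /\ (R -> Q) since a forces both conjuncts.
So the root a forces ((R \/ P) -> (R /\ P)) /\ (R -> Q); the model is not a countermodel.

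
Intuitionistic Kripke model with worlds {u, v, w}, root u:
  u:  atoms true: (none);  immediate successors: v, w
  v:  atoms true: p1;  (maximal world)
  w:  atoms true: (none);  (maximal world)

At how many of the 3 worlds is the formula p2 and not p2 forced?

0

u: does not force it — u does not force p2 and not p2 since u fails p2.
v: does not force it — v does not force p2 and not p2 since v fails p2.
w: does not force it — w does not force p2 and not p2 since w fails p2.
Worlds forcing the formula: { }.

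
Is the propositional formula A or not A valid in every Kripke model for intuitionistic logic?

No

This is the law of excluded middle, which is not intuitionistically valid.
A Kripke countermodel: worlds w0, w1; order generated by w0 <= w1; atoms true at each world — w0:{}; w1:{A}.
w0 does not force A or not A: neither disjunct is forced at w0.
w0 lacks atom A, so w0 does not force A.
So the root w0 does not force the formula.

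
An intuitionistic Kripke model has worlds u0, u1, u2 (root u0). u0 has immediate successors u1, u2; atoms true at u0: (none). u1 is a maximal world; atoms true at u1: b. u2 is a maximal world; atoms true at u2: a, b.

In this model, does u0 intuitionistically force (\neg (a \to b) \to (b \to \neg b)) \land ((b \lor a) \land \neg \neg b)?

u0 \nVdash (\neg (a \to b) \to (b \to \neg b)) \land ((b \lor a) \land \neg \neg b) since u0 fails (b \lor a) \land \neg \neg b.

No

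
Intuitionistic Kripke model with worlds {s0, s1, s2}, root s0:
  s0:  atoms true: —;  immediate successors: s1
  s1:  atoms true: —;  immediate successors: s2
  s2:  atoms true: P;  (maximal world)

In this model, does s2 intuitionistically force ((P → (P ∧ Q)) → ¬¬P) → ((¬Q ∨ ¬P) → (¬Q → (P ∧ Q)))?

s2 ⊮ ((P → (P ∧ Q)) → ¬¬P) → ((¬Q ∨ ¬P) → (¬Q → (P ∧ Q))): already at s2 itself, s2 ⊩ (P → (P ∧ Q)) → ¬¬P but s2 ⊮ (¬Q ∨ ¬P) → (¬Q → (P ∧ Q)).
s2 ⊮ (¬Q ∨ ¬P) → (¬Q → (P ∧ Q)): already at s2 itself, s2 ⊩ ¬Q ∨ ¬P but s2 ⊮ ¬Q → (P ∧ Q).
s2 ⊮ ¬Q → (P ∧ Q): already at s2 itself, s2 ⊩ ¬Q but s2 ⊮ P ∧ Q.
s2 ⊮ P ∧ Q since s2 fails Q.

No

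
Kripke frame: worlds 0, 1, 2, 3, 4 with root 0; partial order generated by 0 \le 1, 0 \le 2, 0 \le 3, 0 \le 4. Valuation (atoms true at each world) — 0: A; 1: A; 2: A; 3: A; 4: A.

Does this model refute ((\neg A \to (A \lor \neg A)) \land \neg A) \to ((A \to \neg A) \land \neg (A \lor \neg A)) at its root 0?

No

0 \Vdash ((\neg A \to (A \lor \neg A)) \land \neg A) \to ((A \to \neg A) \land \neg (A \lor \neg A)) vacuously: no world accessible from 0 forces the antecedent (\neg A \to (A \lor \neg A)) \land \neg A.
So the root 0 forces ((\neg A \to (A \lor \neg A)) \land \neg A) \to ((A \to \neg A) \land \neg (A \lor \neg A)); the model is not a countermodel.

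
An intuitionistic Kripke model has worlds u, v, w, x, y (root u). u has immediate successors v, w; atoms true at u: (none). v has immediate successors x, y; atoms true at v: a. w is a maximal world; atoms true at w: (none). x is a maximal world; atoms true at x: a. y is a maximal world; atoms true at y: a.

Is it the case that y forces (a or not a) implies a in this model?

Yes

y forces (a or not a) implies a: every world accessible from y that forces a or not a (namely y) also forces a.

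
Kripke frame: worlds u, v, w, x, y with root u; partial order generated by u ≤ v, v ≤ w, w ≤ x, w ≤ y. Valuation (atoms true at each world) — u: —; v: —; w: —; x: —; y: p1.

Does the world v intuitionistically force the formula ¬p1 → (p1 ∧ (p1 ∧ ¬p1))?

No

v ⊮ ¬p1 → (p1 ∧ (p1 ∧ ¬p1)): at the accessible world x, x ⊩ ¬p1 but x ⊮ p1 ∧ (p1 ∧ ¬p1).
x ⊮ p1 ∧ (p1 ∧ ¬p1) since x fails p1.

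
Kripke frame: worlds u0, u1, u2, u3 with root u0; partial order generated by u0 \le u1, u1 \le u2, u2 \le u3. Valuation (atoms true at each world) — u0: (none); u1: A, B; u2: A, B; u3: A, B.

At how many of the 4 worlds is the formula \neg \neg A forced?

u0: forces it.
u1: forces it.
u2: forces it.
u3: forces it.
Worlds forcing the formula: {u0, u1, u2, u3}.

4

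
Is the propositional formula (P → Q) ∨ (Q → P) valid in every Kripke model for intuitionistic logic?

This is the Gödel–Dummett linearity axiom, which is not intuitionistically valid.
A Kripke countermodel: worlds a, b, c; order generated by a ≤ b, a ≤ c; atoms true at each world — a:{}; b:{P}; c:{Q}.
a ⊮ (P → Q) ∨ (Q → P): neither disjunct is forced at a.
a ⊮ P → Q: at the accessible world b, b ⊩ P but b ⊮ Q.
b lacks atom Q, so b ⊮ Q.
So the root a does not force the formula.

No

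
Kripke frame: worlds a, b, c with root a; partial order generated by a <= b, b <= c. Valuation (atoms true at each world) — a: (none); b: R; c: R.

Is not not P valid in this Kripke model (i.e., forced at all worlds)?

No

Not every world: a does not force not not P.
a does not force not not P since a is accessible from a and a forces not P.
a forces not P: no world accessible from a forces P.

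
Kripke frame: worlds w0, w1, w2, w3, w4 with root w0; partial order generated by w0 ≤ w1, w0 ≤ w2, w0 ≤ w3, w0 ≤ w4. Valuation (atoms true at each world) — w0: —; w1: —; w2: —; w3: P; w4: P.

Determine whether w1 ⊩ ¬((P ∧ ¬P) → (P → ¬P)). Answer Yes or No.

w1 ⊮ ¬((P ∧ ¬P) → (P → ¬P)) since w1 is accessible from w1 and w1 ⊩ (P ∧ ¬P) → (P → ¬P).
w1 ⊩ (P ∧ ¬P) → (P → ¬P) vacuously: no world accessible from w1 forces the antecedent P ∧ ¬P.

No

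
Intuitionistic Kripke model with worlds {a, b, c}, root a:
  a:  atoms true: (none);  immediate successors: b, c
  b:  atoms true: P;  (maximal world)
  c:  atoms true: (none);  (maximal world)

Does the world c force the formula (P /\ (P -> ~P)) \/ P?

c ||-/- (P /\ (P -> ~P)) \/ P: neither disjunct is forced at c.
c ||-/- P /\ (P -> ~P) since c fails P.

No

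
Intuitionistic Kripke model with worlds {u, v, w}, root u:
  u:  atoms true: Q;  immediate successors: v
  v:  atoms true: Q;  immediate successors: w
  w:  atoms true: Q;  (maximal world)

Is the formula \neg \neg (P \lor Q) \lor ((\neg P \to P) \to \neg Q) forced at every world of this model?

u \Vdash \neg \neg (P \lor Q) \lor ((\neg P \to P) \to \neg Q) via the disjunct \neg \neg (P \lor Q).
Since the root u forces \neg \neg (P \lor Q) \lor ((\neg P \to P) \to \neg Q) and forcing is persistent (monotone upward), every world forces it.

Yes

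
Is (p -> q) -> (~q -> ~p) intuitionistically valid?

Yes

This is the forward direction of contraposition, which is intuitionistically derivable.
Assume p -> q and ~q. If p held then q would follow, contradicting ~q; so ~p.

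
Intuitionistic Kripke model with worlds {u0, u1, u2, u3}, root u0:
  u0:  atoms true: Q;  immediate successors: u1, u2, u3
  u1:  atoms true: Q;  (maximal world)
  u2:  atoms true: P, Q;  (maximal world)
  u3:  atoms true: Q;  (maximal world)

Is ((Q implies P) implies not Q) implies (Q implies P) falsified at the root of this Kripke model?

Yes

u0 does not force ((Q implies P) implies not Q) implies (Q implies P): at the accessible world u1, u1 forces (Q implies P) implies not Q but u1 does not force Q implies P.
u1 does not force Q implies P: already at u1 itself, u1 forces Q but u1 does not force P.
u1 lacks atom P, so u1 does not force P.
So the root u0 does not force ((Q implies P) implies not Q) implies (Q implies P); the model is a countermodel.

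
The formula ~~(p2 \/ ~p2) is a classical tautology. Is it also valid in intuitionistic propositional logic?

Yes

This is the double negation of excluded middle, which is intuitionistically derivable.
Assuming ~(p2 \/ ~p2): from p2 we'd get p2 \/ ~p2, so ~p2; but then p2 \/ ~p2 again — contradiction. Hence ~~(p2 \/ ~p2).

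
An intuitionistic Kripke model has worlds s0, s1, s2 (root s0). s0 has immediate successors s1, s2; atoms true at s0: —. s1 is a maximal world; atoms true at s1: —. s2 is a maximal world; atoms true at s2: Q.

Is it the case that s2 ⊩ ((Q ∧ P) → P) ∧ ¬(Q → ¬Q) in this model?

s2 ⊩ ((Q ∧ P) → P) ∧ ¬(Q → ¬Q) since s2 forces both conjuncts.

Yes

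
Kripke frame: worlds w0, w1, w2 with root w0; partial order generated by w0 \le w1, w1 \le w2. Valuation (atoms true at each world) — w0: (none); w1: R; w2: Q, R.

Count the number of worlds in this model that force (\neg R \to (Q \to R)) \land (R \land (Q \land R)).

w0: does not force it — w0 \nVdash (\neg R \to (Q \to R)) \land (R \land (Q \land R)) since w0 fails R \land (Q \land R).
w1: does not force it — w1 \nVdash (\neg R \to (Q \to R)) \land (R \land (Q \land R)) since w1 fails R \land (Q \land R).
w2: forces it.
Worlds forcing the formula: {w2}.

1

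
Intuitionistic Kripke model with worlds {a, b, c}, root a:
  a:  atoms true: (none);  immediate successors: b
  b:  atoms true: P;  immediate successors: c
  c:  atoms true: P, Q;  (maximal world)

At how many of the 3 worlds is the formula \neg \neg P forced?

a: forces it.
b: forces it.
c: forces it.
Worlds forcing the formula: {a, b, c}.

3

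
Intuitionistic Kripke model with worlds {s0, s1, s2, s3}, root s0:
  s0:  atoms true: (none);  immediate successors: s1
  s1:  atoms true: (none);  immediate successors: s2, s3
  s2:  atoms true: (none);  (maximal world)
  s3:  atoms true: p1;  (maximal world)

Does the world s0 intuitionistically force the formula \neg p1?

s0 \nVdash \neg p1 since s3 is accessible from s0 and s3 \Vdash p1.

No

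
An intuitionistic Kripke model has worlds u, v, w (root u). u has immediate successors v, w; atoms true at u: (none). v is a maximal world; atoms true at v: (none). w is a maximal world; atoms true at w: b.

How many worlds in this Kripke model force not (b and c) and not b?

1

u: does not force it — u does not force not (b and c) and not b since u fails not b.
v: forces it.
w: does not force it.
Worlds forcing the formula: {v}.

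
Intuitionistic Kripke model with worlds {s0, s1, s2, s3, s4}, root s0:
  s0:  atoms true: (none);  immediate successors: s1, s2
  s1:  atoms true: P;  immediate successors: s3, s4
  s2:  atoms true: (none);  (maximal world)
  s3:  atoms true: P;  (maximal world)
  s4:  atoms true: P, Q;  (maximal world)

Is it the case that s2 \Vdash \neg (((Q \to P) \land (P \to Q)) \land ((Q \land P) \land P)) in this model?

Yes

s2 \Vdash \neg (((Q \to P) \land (P \to Q)) \land ((Q \land P) \land P)): no world accessible from s2 forces ((Q \to P) \land (P \to Q)) \land ((Q \land P) \land P).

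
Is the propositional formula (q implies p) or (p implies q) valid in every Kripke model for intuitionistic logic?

This is the Gödel–Dummett linearity axiom, which is not intuitionistically valid.
A Kripke countermodel: worlds 0, 1, 2; order generated by 0 <= 1, 0 <= 2; atoms true at each world — 0:{}; 1:{q}; 2:{p}.
0 does not force (q implies p) or (p implies q): neither disjunct is forced at 0.
0 does not force q implies p: at the accessible world 1, 1 forces q but 1 does not force p.
1 lacks atom p, so 1 does not force p.
So the root 0 does not force the formula.

No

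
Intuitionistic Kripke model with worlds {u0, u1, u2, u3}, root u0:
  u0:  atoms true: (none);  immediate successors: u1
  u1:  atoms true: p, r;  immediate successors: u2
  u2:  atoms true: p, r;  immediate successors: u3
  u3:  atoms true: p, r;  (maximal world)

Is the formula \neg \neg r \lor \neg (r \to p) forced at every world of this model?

Yes

u0 \Vdash \neg \neg r \lor \neg (r \to p) via the disjunct \neg \neg r.
Since the root u0 forces \neg \neg r \lor \neg (r \to p) and forcing is persistent (monotone upward), every world forces it.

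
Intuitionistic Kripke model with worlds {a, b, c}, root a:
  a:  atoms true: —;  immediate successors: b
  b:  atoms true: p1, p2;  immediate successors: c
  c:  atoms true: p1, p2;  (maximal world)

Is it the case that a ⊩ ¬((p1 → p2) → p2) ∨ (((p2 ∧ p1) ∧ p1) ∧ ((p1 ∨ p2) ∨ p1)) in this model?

No

a ⊮ ¬((p1 → p2) → p2) ∨ (((p2 ∧ p1) ∧ p1) ∧ ((p1 ∨ p2) ∨ p1)): neither disjunct is forced at a.
a ⊮ ¬((p1 → p2) → p2) since b is accessible from a and b ⊩ (p1 → p2) → p2.
b ⊩ (p1 → p2) → p2: every world accessible from b that forces p1 → p2 (namely b, c) also forces p2.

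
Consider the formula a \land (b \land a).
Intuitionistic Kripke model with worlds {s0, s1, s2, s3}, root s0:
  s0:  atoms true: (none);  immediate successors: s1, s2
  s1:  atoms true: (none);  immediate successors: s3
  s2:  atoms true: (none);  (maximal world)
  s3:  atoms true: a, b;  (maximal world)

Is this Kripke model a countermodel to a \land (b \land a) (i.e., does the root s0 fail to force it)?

s0 \nVdash a \land (b \land a) since s0 fails a.
So the root s0 does not force a \land (b \land a); the model is a countermodel.

Yes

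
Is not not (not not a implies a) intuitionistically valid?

This is the double negation of double-negation elimination, which is intuitionistically derivable.
By Glivenko's theorem the double negation of any classical propositional tautology is intuitionistically provable; not not a implies a is classically a tautology.

Yes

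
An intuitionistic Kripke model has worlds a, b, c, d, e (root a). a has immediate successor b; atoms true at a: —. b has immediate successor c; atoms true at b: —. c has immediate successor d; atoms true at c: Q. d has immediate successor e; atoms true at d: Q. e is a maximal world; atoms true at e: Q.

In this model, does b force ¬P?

Yes

b ⊩ ¬P: no world accessible from b forces P.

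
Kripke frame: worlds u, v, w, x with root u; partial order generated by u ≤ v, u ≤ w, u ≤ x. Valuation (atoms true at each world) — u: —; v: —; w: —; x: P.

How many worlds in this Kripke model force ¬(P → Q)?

u: does not force it — u ⊮ ¬(P → Q) since v is accessible from u and v ⊩ P → Q.
v: does not force it.
w: does not force it.
x: forces it.
Worlds forcing the formula: {x}.

1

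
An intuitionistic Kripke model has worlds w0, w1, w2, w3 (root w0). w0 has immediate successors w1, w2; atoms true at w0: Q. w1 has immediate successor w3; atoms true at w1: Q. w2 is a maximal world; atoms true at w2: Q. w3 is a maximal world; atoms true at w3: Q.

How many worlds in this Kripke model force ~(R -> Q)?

0

w0: does not force it — w0 ||-/- ~(R -> Q) since w0 is accessible from w0 and w0 ||- R -> Q.
w1: does not force it — w1 ||-/- ~(R -> Q) since w1 is accessible from w1 and w1 ||- R -> Q.
w2: does not force it — w2 ||-/- ~(R -> Q) since w2 is accessible from w2 and w2 ||- R -> Q.
w3: does not force it.
Worlds forcing the formula: { }.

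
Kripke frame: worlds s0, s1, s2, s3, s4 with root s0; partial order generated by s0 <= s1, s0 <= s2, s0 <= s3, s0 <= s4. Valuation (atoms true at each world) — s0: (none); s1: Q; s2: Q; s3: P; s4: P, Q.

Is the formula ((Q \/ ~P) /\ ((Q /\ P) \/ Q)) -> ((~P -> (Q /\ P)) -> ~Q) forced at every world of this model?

No

Not every world: s0 ||-/- ((Q \/ ~P) /\ ((Q /\ P) \/ Q)) -> ((~P -> (Q /\ P)) -> ~Q).
s0 ||-/- ((Q \/ ~P) /\ ((Q /\ P) \/ Q)) -> ((~P -> (Q /\ P)) -> ~Q): at the accessible world s4, s4 ||- (Q \/ ~P) /\ ((Q /\ P) \/ Q) but s4 ||-/- (~P -> (Q /\ P)) -> ~Q.
s4 ||-/- (~P -> (Q /\ P)) -> ~Q: already at s4 itself, s4 ||- ~P -> (Q /\ P) but s4 ||-/- ~Q.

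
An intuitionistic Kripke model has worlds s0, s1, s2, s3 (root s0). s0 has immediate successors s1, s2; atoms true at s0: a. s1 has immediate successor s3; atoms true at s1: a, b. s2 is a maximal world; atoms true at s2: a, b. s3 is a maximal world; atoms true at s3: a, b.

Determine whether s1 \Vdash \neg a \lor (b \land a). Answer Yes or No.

s1 \Vdash \neg a \lor (b \land a) via the disjunct b \land a.

Yes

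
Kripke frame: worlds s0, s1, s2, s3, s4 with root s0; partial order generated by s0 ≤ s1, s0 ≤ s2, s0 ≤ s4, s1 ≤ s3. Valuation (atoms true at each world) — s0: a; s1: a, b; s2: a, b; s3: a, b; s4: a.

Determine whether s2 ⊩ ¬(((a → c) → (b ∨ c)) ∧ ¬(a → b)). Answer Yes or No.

Yes

s2 ⊩ ¬(((a → c) → (b ∨ c)) ∧ ¬(a → b)): no world accessible from s2 forces ((a → c) → (b ∨ c)) ∧ ¬(a → b).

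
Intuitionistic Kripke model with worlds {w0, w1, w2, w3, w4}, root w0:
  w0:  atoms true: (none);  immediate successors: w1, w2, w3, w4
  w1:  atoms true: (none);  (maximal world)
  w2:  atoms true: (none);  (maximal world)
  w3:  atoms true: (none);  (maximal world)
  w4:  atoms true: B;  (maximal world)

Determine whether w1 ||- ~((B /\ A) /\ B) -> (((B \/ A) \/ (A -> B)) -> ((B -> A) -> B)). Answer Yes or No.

No

w1 ||-/- ~((B /\ A) /\ B) -> (((B \/ A) \/ (A -> B)) -> ((B -> A) -> B)): already at w1 itself, w1 ||- ~((B /\ A) /\ B) but w1 ||-/- ((B \/ A) \/ (A -> B)) -> ((B -> A) -> B).
w1 ||-/- ((B \/ A) \/ (A -> B)) -> ((B -> A) -> B): already at w1 itself, w1 ||- (B \/ A) \/ (A -> B) but w1 ||-/- (B -> A) -> B.
w1 ||-/- (B -> A) -> B: already at w1 itself, w1 ||- B -> A but w1 ||-/- B.
w1 lacks atom B, so w1 ||-/- B.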